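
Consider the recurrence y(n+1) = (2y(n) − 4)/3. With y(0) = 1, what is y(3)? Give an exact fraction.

y(1) = (2·1 − 4)/3 = −2/3.
y(2) = (2·(−2/3) − 4)/3 = −16/9.
y(3) = (2·(−16/9) − 4)/3 = −68/27.

−68/27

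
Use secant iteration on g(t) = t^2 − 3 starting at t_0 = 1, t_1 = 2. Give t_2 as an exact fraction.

g(1) = −2, g(2) = 1. t_2 = 2 − 1·(2 − 1)/(1 − (−2)) = 5/3.

5/3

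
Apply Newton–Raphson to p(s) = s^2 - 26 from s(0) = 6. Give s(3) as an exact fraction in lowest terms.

p'(s) = 2s.
p(6) = 10, p'(6) = 12, so s(1) = 6 - 10/12 = 31/6.
p(31/6) = 25/36, p'(31/6) = 31/3, so s(2) = (31/6) - (25/36)/(31/3) = 1897/372.
p(1897/372) = 625/138384, p'(1897/372) = 1897/186, so s(3) = (1897/372) - (625/138384)/(1897/186) = 7196593/1411368.

7196593/1411368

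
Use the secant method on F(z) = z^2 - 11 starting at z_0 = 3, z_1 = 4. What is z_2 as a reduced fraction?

F(3) = -2, F(4) = 5. z_2 = 4 - 5·(4 - 3)/(5 - (-2)) = 23/7.

23/7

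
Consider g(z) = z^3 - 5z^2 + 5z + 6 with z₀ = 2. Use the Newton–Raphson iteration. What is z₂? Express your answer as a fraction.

g'(z) = 3z^2 - 10z + 5.
g(2) = 4, g'(2) = -3, so z₁ = 2 - 4/(-3) = 10/3.
g(10/3) = 112/27, g'(10/3) = 5, so z₂ = (10/3) - (112/27)/5 = 338/135.

338/135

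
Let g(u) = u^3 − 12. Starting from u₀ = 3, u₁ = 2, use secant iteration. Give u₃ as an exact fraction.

2763/1201

g(3) = 15, g(2) = −4. u₂ = 2 − (−4)·(2 − 3)/((−4) − 15) = 42/19.
g(2) = −4, g(42/19) = −8220/6859. u₃ = (42/19) − (−8220/6859)·((42/19) − 2)/((−8220/6859) − (−4)) = 2763/1201.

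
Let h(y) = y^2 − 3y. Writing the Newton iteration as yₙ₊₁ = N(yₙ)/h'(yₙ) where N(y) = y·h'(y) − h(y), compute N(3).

9

h'(y) = 2y − 3.
N(y) = y·h'(y) − h(y) = y·(2y − 3) − (y^2 − 3y) = y^2.
N(3) = 9.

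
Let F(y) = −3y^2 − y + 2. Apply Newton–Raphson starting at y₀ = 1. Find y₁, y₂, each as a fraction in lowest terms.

y₁ = 5/7, y₂ = 173/259

F'(y) = −6y − 1.
F(1) = −2, F'(1) = −7, so y₁ = 1 − (−2)/(−7) = 5/7.
F(5/7) = −12/49, F'(5/7) = −37/7, so y₂ = (5/7) − (−12/49)/(−37/7) = 173/259.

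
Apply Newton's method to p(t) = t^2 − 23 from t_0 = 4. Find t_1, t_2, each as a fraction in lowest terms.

p'(t) = 2t.
p(4) = −7, p'(4) = 8, so t_1 = 4 − (−7)/8 = 39/8.
p(39/8) = 49/64, p'(39/8) = 39/4, so t_2 = (39/8) − (49/64)/(39/4) = 2993/624.

t_1 = 39/8, t_2 = 2993/624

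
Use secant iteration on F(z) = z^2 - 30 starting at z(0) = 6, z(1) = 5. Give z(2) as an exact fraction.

F(6) = 6, F(5) = -5. z(2) = 5 - (-5)·(5 - 6)/((-5) - 6) = 60/11.

60/11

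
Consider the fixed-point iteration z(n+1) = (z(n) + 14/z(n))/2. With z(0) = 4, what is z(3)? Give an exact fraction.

z(1) = (4 + 14/4)/2 = 15/4.
z(2) = (15/4 + 14/(15/4))/2 = 449/120.
z(3) = (449/120 + 14/(449/120))/2 = 403201/107760.

403201/107760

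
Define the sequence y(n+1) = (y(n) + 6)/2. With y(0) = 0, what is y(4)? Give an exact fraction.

y(1) = (0 + 6)/2 = 3.
y(2) = (3 + 6)/2 = 9/2.
y(3) = ((9/2) + 6)/2 = 21/4.
y(4) = ((21/4) + 6)/2 = 45/8.

45/8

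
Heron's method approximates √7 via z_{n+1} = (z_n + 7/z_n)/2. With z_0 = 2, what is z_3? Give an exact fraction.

z_1 = (2 + 7/2)/2 = 11/4.
z_2 = (11/4 + 7/(11/4))/2 = 233/88.
z_3 = (233/88 + 7/(233/88))/2 = 108497/41008.

108497/41008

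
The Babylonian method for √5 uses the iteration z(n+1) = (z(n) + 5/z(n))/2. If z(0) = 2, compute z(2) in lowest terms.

z(1) = (2 + 5/2)/2 = 9/4.
z(2) = (9/4 + 5/(9/4))/2 = 161/72.

161/72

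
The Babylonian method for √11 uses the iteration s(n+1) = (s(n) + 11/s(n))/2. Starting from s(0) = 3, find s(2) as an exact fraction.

s(1) = (3 + 11/3)/2 = 10/3.
s(2) = (10/3 + 11/(10/3))/2 = 199/60.

199/60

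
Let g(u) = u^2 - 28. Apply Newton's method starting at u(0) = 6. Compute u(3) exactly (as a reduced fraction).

g'(u) = 2u.
g(6) = 8, g'(6) = 12, so u(1) = 6 - 8/12 = 16/3.
g(16/3) = 4/9, g'(16/3) = 32/3, so u(2) = (16/3) - (4/9)/(32/3) = 127/24.
g(127/24) = 1/576, g'(127/24) = 127/12, so u(3) = (127/24) - (1/576)/(127/12) = 32257/6096.

32257/6096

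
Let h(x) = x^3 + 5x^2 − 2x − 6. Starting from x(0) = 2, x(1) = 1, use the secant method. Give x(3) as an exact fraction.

h(2) = 18, h(1) = −2. x(2) = 1 − (−2)·(1 − 2)/((−2) − 18) = 11/10.
h(1) = −2, h(11/10) = −819/1000. x(3) = (11/10) − (−819/1000)·((11/10) − 1)/((−819/1000) − (−2)) = 1381/1181.

1381/1181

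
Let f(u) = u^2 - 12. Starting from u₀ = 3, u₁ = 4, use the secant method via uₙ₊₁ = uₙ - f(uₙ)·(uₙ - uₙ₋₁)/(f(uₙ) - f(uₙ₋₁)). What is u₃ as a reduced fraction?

f(3) = -3, f(4) = 4. u₂ = 4 - 4·(4 - 3)/(4 - (-3)) = 24/7.
f(4) = 4, f(24/7) = -12/49. u₃ = (24/7) - (-12/49)·((24/7) - 4)/((-12/49) - 4) = 45/13.

45/13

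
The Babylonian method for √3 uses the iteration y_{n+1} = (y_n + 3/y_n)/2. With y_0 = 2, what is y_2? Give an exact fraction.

y_1 = (2 + 3/2)/2 = 7/4.
y_2 = (7/4 + 3/(7/4))/2 = 97/56.

97/56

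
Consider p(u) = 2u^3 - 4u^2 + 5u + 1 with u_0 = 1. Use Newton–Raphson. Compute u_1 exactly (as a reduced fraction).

-1/3

p'(u) = 6u^2 - 8u + 5.
p(1) = 4, p'(1) = 3, so u_1 = 1 - 4/3 = -1/3.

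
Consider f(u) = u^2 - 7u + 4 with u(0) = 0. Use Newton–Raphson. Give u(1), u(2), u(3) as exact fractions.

f'(u) = 2u - 7.
f(0) = 4, f'(0) = -7, so u(1) = 0 - 4/(-7) = 4/7.
f(4/7) = 16/49, f'(4/7) = -41/7, so u(2) = (4/7) - (16/49)/(-41/7) = 180/287.
f(180/287) = 256/82369, f'(180/287) = -1649/287, so u(3) = (180/287) - (256/82369)/(-1649/287) = 297076/473263.

u(1) = 4/7, u(2) = 180/287, u(3) = 297076/473263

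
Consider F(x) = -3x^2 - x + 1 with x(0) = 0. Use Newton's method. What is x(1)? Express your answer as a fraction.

1

F'(x) = -6x - 1.
F(0) = 1, F'(0) = -1, so x(1) = 0 - 1/(-1) = 1.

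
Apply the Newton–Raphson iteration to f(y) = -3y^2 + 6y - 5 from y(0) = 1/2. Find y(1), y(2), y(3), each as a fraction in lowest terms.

y(1) = 17/12, y(2) = 49/120, y(3) = 21599/17040

f'(y) = -6y + 6.
f(1/2) = -11/4, f'(1/2) = 3, so y(1) = (1/2) - (-11/4)/3 = 17/12.
f(17/12) = -121/48, f'(17/12) = -5/2, so y(2) = (17/12) - (-121/48)/(-5/2) = 49/120.
f(49/120) = -14641/4800, f'(49/120) = 71/20, so y(3) = (49/120) - (-14641/4800)/(71/20) = 21599/17040.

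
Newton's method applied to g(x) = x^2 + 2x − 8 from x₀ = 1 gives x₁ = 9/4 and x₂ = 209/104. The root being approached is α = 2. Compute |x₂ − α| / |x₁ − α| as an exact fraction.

1/26

x₁ − α = 9/4 − 2 = 1/4, so |x₁ − α| = 1/4.
x₂ − α = 209/104 − 2 = 1/104, so |x₂ − α| = 1/104.
Ratio = (1/104) / (1/4) = 1/26.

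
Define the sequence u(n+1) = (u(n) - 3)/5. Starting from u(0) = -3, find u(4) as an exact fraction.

-471/625

u(1) = ((-3) - 3)/5 = -6/5.
u(2) = ((-6/5) - 3)/5 = -21/25.
u(3) = ((-21/25) - 3)/5 = -96/125.
u(4) = ((-96/125) - 3)/5 = -471/625.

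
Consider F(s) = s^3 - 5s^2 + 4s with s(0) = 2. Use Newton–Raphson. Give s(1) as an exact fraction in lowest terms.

F'(s) = 3s^2 - 10s + 4.
F(2) = -4, F'(2) = -4, so s(1) = 2 - (-4)/(-4) = 1.

1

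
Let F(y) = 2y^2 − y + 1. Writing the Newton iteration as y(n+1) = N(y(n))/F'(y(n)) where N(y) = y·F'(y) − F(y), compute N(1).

F'(y) = 4y − 1.
N(y) = y·F'(y) − F(y) = y·(4y − 1) − (2y^2 − y + 1) = 2y^2 − 1.
N(1) = 1.

1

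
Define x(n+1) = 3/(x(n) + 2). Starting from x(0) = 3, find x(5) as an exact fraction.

363/365

x(1) = 3/(3 + 2) = 3/5.
x(2) = 3/(3/5 + 2) = 15/13.
x(3) = 3/(15/13 + 2) = 39/41.
x(4) = 3/(39/41 + 2) = 123/121.
x(5) = 3/(123/121 + 2) = 363/365.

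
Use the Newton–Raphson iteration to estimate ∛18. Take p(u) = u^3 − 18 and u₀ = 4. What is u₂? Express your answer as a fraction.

p'(u) = 3u^2.
p(4) = 46, p'(4) = 48, so u₁ = 4 − 46/48 = 73/24.
p(73/24) = 140185/13824, p'(73/24) = 5329/192, so u₂ = (73/24) − (140185/13824)/(5329/192) = 513433/191844.

513433/191844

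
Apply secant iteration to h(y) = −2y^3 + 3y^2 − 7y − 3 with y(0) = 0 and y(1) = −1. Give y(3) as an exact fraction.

−35/107

h(0) = −3, h(−1) = 9. y(2) = (−1) − 9·((−1) − 0)/(9 − (−3)) = −1/4.
h(−1) = 9, h(−1/4) = −33/32. y(3) = (−1/4) − (−33/32)·((−1/4) − (−1))/((−33/32) − 9) = −35/107.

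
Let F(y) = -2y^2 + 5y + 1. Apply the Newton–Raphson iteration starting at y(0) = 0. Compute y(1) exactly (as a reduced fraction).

F'(y) = -4y + 5.
F(0) = 1, F'(0) = 5, so y(1) = 0 - 1/5 = -1/5.

-1/5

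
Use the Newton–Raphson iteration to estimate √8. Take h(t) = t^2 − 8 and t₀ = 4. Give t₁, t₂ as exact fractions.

h'(t) = 2t.
h(4) = 8, h'(4) = 8, so t₁ = 4 − 8/8 = 3.
h(3) = 1, h'(3) = 6, so t₂ = 3 − 1/6 = 17/6.

t₁ = 3, t₂ = 17/6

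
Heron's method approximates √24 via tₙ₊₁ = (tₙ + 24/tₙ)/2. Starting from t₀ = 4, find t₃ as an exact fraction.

t₁ = (4 + 24/4)/2 = 5.
t₂ = (5 + 24/5)/2 = 49/10.
t₃ = (49/10 + 24/(49/10))/2 = 4801/980.

4801/980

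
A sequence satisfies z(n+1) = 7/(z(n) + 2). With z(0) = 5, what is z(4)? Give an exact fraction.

z(1) = 7/(5 + 2) = 1.
z(2) = 7/(1 + 2) = 7/3.
z(3) = 7/(7/3 + 2) = 21/13.
z(4) = 7/(21/13 + 2) = 91/47.

91/47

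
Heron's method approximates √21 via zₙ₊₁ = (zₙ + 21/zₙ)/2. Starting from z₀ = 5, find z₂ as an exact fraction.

527/115

z₁ = (5 + 21/5)/2 = 23/5.
z₂ = (23/5 + 21/(23/5))/2 = 527/115.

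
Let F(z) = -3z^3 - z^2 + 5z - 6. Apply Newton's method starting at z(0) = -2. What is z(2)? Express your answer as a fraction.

-266866/145395

F'(z) = -9z^2 - 2z + 5.
F(-2) = 4, F'(-2) = -27, so z(1) = (-2) - 4/(-27) = -50/27.
F(-50/27) = 2384/6561, F'(-50/27) = -1795/81, so z(2) = (-50/27) - (2384/6561)/(-1795/81) = -266866/145395.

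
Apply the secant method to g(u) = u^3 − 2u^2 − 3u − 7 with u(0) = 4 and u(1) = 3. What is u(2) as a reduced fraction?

67/20

g(4) = 13, g(3) = −7. u(2) = 3 − (−7)·(3 − 4)/((−7) − 13) = 67/20.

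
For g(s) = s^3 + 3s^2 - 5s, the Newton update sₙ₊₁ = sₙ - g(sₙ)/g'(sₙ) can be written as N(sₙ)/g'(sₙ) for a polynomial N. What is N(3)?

g'(s) = 3s^2 + 6s - 5.
N(s) = s·g'(s) - g(s) = s·(3s^2 + 6s - 5) - (s^3 + 3s^2 - 5s) = 2s^3 + 3s^2.
N(3) = 81.

81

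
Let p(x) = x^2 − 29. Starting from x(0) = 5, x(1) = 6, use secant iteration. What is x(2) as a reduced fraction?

p(5) = −4, p(6) = 7. x(2) = 6 − 7·(6 − 5)/(7 − (−4)) = 59/11.

59/11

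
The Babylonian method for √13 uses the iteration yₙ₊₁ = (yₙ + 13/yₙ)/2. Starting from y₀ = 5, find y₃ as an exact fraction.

117487/32585

y₁ = (5 + 13/5)/2 = 19/5.
y₂ = (19/5 + 13/(19/5))/2 = 343/95.
y₃ = (343/95 + 13/(343/95))/2 = 117487/32585.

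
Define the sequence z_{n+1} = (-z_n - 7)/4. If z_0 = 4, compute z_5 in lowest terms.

-1439/1024

z_1 = (-4 - 7)/4 = -11/4.
z_2 = (-(-11/4) - 7)/4 = -17/16.
z_3 = (-(-17/16) - 7)/4 = -95/64.
z_4 = (-(-95/64) - 7)/4 = -353/256.
z_5 = (-(-353/256) - 7)/4 = -1439/1024.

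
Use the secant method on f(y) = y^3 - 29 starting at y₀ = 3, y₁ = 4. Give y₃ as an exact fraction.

f(3) = -2, f(4) = 35. y₂ = 4 - 35·(4 - 3)/(35 - (-2)) = 113/37.
f(4) = 35, f(113/37) = -26040/50653. y₃ = (113/37) - (-26040/50653)·((113/37) - 4)/((-26040/50653) - 35) = 157673/51397.

157673/51397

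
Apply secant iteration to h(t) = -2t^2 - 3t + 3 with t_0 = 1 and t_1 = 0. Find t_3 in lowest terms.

5/7

h(1) = -2, h(0) = 3. t_2 = 0 - 3·(0 - 1)/(3 - (-2)) = 3/5.
h(0) = 3, h(3/5) = 12/25. t_3 = (3/5) - (12/25)·((3/5) - 0)/((12/25) - 3) = 5/7.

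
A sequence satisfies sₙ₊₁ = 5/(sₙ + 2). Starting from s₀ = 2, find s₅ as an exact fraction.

785/544

s₁ = 5/(2 + 2) = 5/4.
s₂ = 5/(5/4 + 2) = 20/13.
s₃ = 5/(20/13 + 2) = 65/46.
s₄ = 5/(65/46 + 2) = 230/157.
s₅ = 5/(230/157 + 2) = 785/544.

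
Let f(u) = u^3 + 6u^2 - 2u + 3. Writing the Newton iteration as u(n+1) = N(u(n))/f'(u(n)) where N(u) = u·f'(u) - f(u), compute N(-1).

1

f'(u) = 3u^2 + 12u - 2.
N(u) = u·f'(u) - f(u) = u·(3u^2 + 12u - 2) - (u^3 + 6u^2 - 2u + 3) = 2u^3 + 6u^2 - 3.
N(-1) = 1.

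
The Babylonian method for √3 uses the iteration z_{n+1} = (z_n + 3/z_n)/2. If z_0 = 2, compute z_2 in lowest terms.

z_1 = (2 + 3/2)/2 = 7/4.
z_2 = (7/4 + 3/(7/4))/2 = 97/56.

97/56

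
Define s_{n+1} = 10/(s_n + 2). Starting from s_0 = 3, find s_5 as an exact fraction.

190/83

s_1 = 10/(3 + 2) = 2.
s_2 = 10/(2 + 2) = 5/2.
s_3 = 10/(5/2 + 2) = 20/9.
s_4 = 10/(20/9 + 2) = 45/19.
s_5 = 10/(45/19 + 2) = 190/83.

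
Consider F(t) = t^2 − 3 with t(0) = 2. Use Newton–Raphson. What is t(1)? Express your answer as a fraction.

F'(t) = 2t.
F(2) = 1, F'(2) = 4, so t(1) = 2 − 1/4 = 7/4.

7/4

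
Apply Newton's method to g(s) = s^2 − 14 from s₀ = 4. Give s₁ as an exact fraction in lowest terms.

g'(s) = 2s.
g(4) = 2, g'(4) = 8, so s₁ = 4 − 2/8 = 15/4.

15/4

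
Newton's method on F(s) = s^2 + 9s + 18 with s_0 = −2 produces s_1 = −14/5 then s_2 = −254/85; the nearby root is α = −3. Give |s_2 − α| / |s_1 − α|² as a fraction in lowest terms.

s_1 − α = −14/5 − (−3) = −14/5 + 3 = 1/5, so |s_1 − α| = 1/5.
s_2 − α = −254/85 − (−3) = −254/85 + 3 = 1/85, so |s_2 − α| = 1/85.
|s_1 − α|² = 1/25.
Ratio = (1/85) / (1/25) = 5/17.

5/17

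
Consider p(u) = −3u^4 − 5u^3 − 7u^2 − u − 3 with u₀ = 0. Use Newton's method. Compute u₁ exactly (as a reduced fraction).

p'(u) = −12u^3 − 15u^2 − 14u − 1.
p(0) = −3, p'(0) = −1, so u₁ = 0 − (−3)/(−1) = −3.

−3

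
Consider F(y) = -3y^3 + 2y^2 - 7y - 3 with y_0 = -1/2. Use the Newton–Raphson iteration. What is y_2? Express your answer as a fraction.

-109621/297540

F'(y) = -9y^2 + 4y - 7.
F(-1/2) = 11/8, F'(-1/2) = -45/4, so y_1 = (-1/2) - (11/8)/(-45/4) = -17/45.
F(-17/45) = 2783/30375, F'(-17/45) = -2204/225, so y_2 = (-17/45) - (2783/30375)/(-2204/225) = -109621/297540.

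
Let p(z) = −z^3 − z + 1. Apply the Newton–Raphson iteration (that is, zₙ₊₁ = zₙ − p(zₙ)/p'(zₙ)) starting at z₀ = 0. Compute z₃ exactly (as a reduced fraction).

59/86

p'(z) = −3z^2 − 1.
p(0) = 1, p'(0) = −1, so z₁ = 0 − 1/(−1) = 1.
p(1) = −1, p'(1) = −4, so z₂ = 1 − (−1)/(−4) = 3/4.
p(3/4) = −11/64, p'(3/4) = −43/16, so z₃ = (3/4) − (−11/64)/(−43/16) = 59/86.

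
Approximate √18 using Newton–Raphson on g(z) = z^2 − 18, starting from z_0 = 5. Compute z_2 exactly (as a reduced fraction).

3649/860

g'(z) = 2z.
g(5) = 7, g'(5) = 10, so z_1 = 5 − 7/10 = 43/10.
g(43/10) = 49/100, g'(43/10) = 43/5, so z_2 = (43/10) − (49/100)/(43/5) = 3649/860.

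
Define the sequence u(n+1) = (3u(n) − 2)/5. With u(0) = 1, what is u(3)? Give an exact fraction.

u(1) = (3·1 − 2)/5 = 1/5.
u(2) = (3·(1/5) − 2)/5 = −7/25.
u(3) = (3·(−7/25) − 2)/5 = −71/125.

−71/125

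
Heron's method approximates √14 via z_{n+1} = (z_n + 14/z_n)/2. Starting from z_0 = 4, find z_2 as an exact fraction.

z_1 = (4 + 14/4)/2 = 15/4.
z_2 = (15/4 + 14/(15/4))/2 = 449/120.

449/120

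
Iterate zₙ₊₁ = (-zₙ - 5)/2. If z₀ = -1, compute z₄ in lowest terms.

-13/8

z₁ = (-(-1) - 5)/2 = -2.
z₂ = (-(-2) - 5)/2 = -3/2.
z₃ = (-(-3/2) - 5)/2 = -7/4.
z₄ = (-(-7/4) - 5)/2 = -13/8.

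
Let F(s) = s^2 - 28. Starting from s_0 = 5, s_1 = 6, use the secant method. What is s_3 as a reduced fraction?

F(5) = -3, F(6) = 8. s_2 = 6 - 8·(6 - 5)/(8 - (-3)) = 58/11.
F(6) = 8, F(58/11) = -24/121. s_3 = (58/11) - (-24/121)·((58/11) - 6)/((-24/121) - 8) = 164/31.

164/31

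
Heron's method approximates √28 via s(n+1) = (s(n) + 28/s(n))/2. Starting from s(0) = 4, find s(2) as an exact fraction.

233/44

s(1) = (4 + 28/4)/2 = 11/2.
s(2) = (11/2 + 28/(11/2))/2 = 233/44.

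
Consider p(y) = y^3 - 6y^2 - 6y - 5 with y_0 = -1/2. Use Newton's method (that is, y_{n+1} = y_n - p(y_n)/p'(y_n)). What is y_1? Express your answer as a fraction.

p'(y) = 3y^2 - 12y - 6.
p(-1/2) = -29/8, p'(-1/2) = 3/4, so y_1 = (-1/2) - (-29/8)/(3/4) = 13/3.

13/3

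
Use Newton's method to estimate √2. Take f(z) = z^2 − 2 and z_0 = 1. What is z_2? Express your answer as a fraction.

17/12

f'(z) = 2z.
f(1) = −1, f'(1) = 2, so z_1 = 1 − (−1)/2 = 3/2.
f(3/2) = 1/4, f'(3/2) = 3, so z_2 = (3/2) − (1/4)/3 = 17/12.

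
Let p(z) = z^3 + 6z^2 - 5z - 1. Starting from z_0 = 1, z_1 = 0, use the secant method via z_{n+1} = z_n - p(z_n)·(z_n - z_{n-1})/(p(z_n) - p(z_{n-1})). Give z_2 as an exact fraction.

p(1) = 1, p(0) = -1. z_2 = 0 - (-1)·(0 - 1)/((-1) - 1) = 1/2.

1/2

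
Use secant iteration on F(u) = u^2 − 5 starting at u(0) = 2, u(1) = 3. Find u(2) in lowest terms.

F(2) = −1, F(3) = 4. u(2) = 3 − 4·(3 − 2)/(4 − (−1)) = 11/5.

11/5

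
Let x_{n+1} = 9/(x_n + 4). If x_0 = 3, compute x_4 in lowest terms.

x_1 = 9/(3 + 4) = 9/7.
x_2 = 9/(9/7 + 4) = 63/37.
x_3 = 9/(63/37 + 4) = 333/211.
x_4 = 9/(333/211 + 4) = 1899/1177.

1899/1177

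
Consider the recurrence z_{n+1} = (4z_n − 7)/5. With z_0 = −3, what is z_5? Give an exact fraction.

z_1 = (4·(−3) − 7)/5 = −19/5.
z_2 = (4·(−19/5) − 7)/5 = −111/25.
z_3 = (4·(−111/25) − 7)/5 = −619/125.
z_4 = (4·(−619/125) − 7)/5 = −3351/625.
z_5 = (4·(−3351/625) − 7)/5 = −17779/3125.

−17779/3125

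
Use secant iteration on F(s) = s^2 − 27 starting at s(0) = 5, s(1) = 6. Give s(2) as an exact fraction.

F(5) = −2, F(6) = 9. s(2) = 6 − 9·(6 − 5)/(9 − (−2)) = 57/11.

57/11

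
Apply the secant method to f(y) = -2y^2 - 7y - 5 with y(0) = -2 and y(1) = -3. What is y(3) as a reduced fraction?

f(-2) = 1, f(-3) = -2. y(2) = (-3) - (-2)·((-3) - (-2))/((-2) - 1) = -7/3.
f(-3) = -2, f(-7/3) = 4/9. y(3) = (-7/3) - (4/9)·((-7/3) - (-3))/((4/9) - (-2)) = -27/11.

-27/11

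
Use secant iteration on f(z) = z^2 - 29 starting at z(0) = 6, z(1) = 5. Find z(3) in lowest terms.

f(6) = 7, f(5) = -4. z(2) = 5 - (-4)·(5 - 6)/((-4) - 7) = 59/11.
f(5) = -4, f(59/11) = -28/121. z(3) = (59/11) - (-28/121)·((59/11) - 5)/((-28/121) - (-4)) = 307/57.

307/57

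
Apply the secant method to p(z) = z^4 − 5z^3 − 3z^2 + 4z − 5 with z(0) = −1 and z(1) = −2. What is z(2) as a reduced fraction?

−43/37

p(−1) = −6, p(−2) = 31. z(2) = (−2) − 31·((−2) − (−1))/(31 − (−6)) = −43/37.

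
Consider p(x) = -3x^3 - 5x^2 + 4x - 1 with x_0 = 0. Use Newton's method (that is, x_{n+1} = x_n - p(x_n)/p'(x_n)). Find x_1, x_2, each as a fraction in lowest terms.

p'(x) = -9x^2 - 10x + 4.
p(0) = -1, p'(0) = 4, so x_1 = 0 - (-1)/4 = 1/4.
p(1/4) = -23/64, p'(1/4) = 15/16, so x_2 = (1/4) - (-23/64)/(15/16) = 19/30.

x_1 = 1/4, x_2 = 19/30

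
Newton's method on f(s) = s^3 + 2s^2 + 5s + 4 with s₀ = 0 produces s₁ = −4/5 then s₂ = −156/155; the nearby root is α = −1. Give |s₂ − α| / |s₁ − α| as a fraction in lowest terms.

s₁ − α = −4/5 − (−1) = −4/5 + 1 = 1/5, so |s₁ − α| = 1/5.
s₂ − α = −156/155 − (−1) = −156/155 + 1 = −1/155, so |s₂ − α| = 1/155.
Ratio = (1/155) / (1/5) = 1/31.

1/31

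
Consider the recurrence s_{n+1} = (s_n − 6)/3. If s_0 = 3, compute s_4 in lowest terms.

s_1 = (3 − 6)/3 = −1.
s_2 = ((−1) − 6)/3 = −7/3.
s_3 = ((−7/3) − 6)/3 = −25/9.
s_4 = ((−25/9) − 6)/3 = −79/27.

−79/27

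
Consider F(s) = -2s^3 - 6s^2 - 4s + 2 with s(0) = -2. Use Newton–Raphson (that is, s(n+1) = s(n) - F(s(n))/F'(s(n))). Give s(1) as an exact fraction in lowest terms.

F'(s) = -6s^2 - 12s - 4.
F(-2) = 2, F'(-2) = -4, so s(1) = (-2) - 2/(-4) = -3/2.

-3/2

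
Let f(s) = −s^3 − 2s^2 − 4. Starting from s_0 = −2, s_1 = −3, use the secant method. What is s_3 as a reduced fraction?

−474/185

f(−2) = −4, f(−3) = 5. s_2 = (−3) − 5·((−3) − (−2))/(5 − (−4)) = −22/9.
f(−3) = 5, f(−22/9) = −980/729. s_3 = (−22/9) − (−980/729)·((−22/9) − (−3))/((−980/729) − 5) = −474/185.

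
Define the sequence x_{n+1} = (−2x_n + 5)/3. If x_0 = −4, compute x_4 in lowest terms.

1/81

x_1 = (−2·(−4) + 5)/3 = 13/3.
x_2 = (−2·(13/3) + 5)/3 = −11/9.
x_3 = (−2·(−11/9) + 5)/3 = 67/27.
x_4 = (−2·(67/27) + 5)/3 = 1/81.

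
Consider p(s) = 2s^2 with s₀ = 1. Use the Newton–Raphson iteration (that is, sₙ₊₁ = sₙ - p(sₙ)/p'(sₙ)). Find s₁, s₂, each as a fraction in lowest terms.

p'(s) = 4s.
p(1) = 2, p'(1) = 4, so s₁ = 1 - 2/4 = 1/2.
p(1/2) = 1/2, p'(1/2) = 2, so s₂ = (1/2) - (1/2)/2 = 1/4.

s₁ = 1/2, s₂ = 1/4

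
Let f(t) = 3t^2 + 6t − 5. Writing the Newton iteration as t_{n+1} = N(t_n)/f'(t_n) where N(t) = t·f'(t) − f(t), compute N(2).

17

f'(t) = 6t + 6.
N(t) = t·f'(t) − f(t) = t·(6t + 6) − (3t^2 + 6t − 5) = 3t^2 + 5.
N(2) = 17.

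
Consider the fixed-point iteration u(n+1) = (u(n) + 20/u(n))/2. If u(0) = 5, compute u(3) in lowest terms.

51841/11592

u(1) = (5 + 20/5)/2 = 9/2.
u(2) = (9/2 + 20/(9/2))/2 = 161/36.
u(3) = (161/36 + 20/(161/36))/2 = 51841/11592.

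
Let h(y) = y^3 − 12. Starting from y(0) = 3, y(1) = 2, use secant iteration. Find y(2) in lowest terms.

42/19

h(3) = 15, h(2) = −4. y(2) = 2 − (−4)·(2 − 3)/((−4) − 15) = 42/19.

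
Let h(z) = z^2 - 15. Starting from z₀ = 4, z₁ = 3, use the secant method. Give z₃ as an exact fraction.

h(4) = 1, h(3) = -6. z₂ = 3 - (-6)·(3 - 4)/((-6) - 1) = 27/7.
h(3) = -6, h(27/7) = -6/49. z₃ = (27/7) - (-6/49)·((27/7) - 3)/((-6/49) - (-6)) = 31/8.

31/8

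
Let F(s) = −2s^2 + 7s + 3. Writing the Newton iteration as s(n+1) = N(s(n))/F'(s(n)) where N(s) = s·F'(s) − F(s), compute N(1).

F'(s) = −4s + 7.
N(s) = s·F'(s) − F(s) = s·(−4s + 7) − (−2s^2 + 7s + 3) = −2s^2 − 3.
N(1) = −5.

−5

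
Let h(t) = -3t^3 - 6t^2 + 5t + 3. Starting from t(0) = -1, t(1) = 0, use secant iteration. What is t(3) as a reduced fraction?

-192/437

h(-1) = -5, h(0) = 3. t(2) = 0 - 3·(0 - (-1))/(3 - (-5)) = -3/8.
h(0) = 3, h(-3/8) = 225/512. t(3) = (-3/8) - (225/512)·((-3/8) - 0)/((225/512) - 3) = -192/437.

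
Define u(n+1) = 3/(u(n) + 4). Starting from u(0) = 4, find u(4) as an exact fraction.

492/761

u(1) = 3/(4 + 4) = 3/8.
u(2) = 3/(3/8 + 4) = 24/35.
u(3) = 3/(24/35 + 4) = 105/164.
u(4) = 3/(105/164 + 4) = 492/761.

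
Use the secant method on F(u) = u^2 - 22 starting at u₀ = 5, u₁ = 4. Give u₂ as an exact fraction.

14/3

F(5) = 3, F(4) = -6. u₂ = 4 - (-6)·(4 - 5)/((-6) - 3) = 14/3.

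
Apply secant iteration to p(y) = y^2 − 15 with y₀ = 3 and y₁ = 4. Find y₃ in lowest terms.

p(3) = −6, p(4) = 1. y₂ = 4 − 1·(4 − 3)/(1 − (−6)) = 27/7.
p(4) = 1, p(27/7) = −6/49. y₃ = (27/7) − (−6/49)·((27/7) − 4)/((−6/49) − 1) = 213/55.

213/55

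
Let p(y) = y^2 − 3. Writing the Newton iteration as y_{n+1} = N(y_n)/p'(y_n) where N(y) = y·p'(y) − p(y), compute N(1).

4

p'(y) = 2y.
N(y) = y·p'(y) − p(y) = y·(2y) − (y^2 − 3) = y^2 + 3.
N(1) = 4.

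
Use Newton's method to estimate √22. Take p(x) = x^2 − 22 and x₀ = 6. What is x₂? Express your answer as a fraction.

p'(x) = 2x.
p(6) = 14, p'(6) = 12, so x₁ = 6 − 14/12 = 29/6.
p(29/6) = 49/36, p'(29/6) = 29/3, so x₂ = (29/6) − (49/36)/(29/3) = 1633/348.

1633/348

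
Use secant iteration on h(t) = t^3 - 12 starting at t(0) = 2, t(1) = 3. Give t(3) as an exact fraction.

5602/2469

h(2) = -4, h(3) = 15. t(2) = 3 - 15·(3 - 2)/(15 - (-4)) = 42/19.
h(3) = 15, h(42/19) = -8220/6859. t(3) = (42/19) - (-8220/6859)·((42/19) - 3)/((-8220/6859) - 15) = 5602/2469.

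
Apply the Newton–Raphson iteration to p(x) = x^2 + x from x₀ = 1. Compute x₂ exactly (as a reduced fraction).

1/15

p'(x) = 2x + 1.
p(1) = 2, p'(1) = 3, so x₁ = 1 - 2/3 = 1/3.
p(1/3) = 4/9, p'(1/3) = 5/3, so x₂ = (1/3) - (4/9)/(5/3) = 1/15.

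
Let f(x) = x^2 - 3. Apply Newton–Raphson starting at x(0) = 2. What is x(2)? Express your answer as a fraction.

f'(x) = 2x.
f(2) = 1, f'(2) = 4, so x(1) = 2 - 1/4 = 7/4.
f(7/4) = 1/16, f'(7/4) = 7/2, so x(2) = (7/4) - (1/16)/(7/2) = 97/56.

97/56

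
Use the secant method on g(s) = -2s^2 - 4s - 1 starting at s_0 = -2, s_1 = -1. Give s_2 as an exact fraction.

g(-2) = -1, g(-1) = 1. s_2 = (-1) - 1·((-1) - (-2))/(1 - (-1)) = -3/2.

-3/2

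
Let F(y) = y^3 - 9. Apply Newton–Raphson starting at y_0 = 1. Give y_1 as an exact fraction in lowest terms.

F'(y) = 3y^2.
F(1) = -8, F'(1) = 3, so y_1 = 1 - (-8)/3 = 11/3.

11/3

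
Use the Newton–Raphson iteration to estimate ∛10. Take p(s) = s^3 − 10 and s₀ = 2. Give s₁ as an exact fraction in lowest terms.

p'(s) = 3s^2.
p(2) = −2, p'(2) = 12, so s₁ = 2 − (−2)/12 = 13/6.

13/6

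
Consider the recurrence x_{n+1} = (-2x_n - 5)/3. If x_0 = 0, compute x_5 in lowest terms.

x_1 = (-2·0 - 5)/3 = -5/3.
x_2 = (-2·(-5/3) - 5)/3 = -5/9.
x_3 = (-2·(-5/9) - 5)/3 = -35/27.
x_4 = (-2·(-35/27) - 5)/3 = -65/81.
x_5 = (-2·(-65/81) - 5)/3 = -275/243.

-275/243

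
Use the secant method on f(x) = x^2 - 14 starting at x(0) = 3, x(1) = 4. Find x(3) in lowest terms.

101/27

f(3) = -5, f(4) = 2. x(2) = 4 - 2·(4 - 3)/(2 - (-5)) = 26/7.
f(4) = 2, f(26/7) = -10/49. x(3) = (26/7) - (-10/49)·((26/7) - 4)/((-10/49) - 2) = 101/27.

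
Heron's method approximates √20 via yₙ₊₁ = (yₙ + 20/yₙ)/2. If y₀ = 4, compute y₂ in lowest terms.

y₁ = (4 + 20/4)/2 = 9/2.
y₂ = (9/2 + 20/(9/2))/2 = 161/36.

161/36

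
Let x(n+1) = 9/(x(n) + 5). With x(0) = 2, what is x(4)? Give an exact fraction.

2547/1811

x(1) = 9/(2 + 5) = 9/7.
x(2) = 9/(9/7 + 5) = 63/44.
x(3) = 9/(63/44 + 5) = 396/283.
x(4) = 9/(396/283 + 5) = 2547/1811.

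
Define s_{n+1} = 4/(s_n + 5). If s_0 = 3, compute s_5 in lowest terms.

s_1 = 4/(3 + 5) = 1/2.
s_2 = 4/(1/2 + 5) = 8/11.
s_3 = 4/(8/11 + 5) = 44/63.
s_4 = 4/(44/63 + 5) = 252/359.
s_5 = 4/(252/359 + 5) = 1436/2047.

1436/2047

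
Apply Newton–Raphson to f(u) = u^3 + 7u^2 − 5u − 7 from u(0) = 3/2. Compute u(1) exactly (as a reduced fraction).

f'(u) = 3u^2 + 14u − 5.
f(3/2) = 37/8, f'(3/2) = 91/4, so u(1) = (3/2) − (37/8)/(91/4) = 118/91.

118/91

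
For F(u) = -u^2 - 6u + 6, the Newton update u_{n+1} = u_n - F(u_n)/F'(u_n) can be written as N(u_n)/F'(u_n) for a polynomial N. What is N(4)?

-22

F'(u) = -2u - 6.
N(u) = u·F'(u) - F(u) = u·(-2u - 6) - (-u^2 - 6u + 6) = -u^2 - 6.
N(4) = -22.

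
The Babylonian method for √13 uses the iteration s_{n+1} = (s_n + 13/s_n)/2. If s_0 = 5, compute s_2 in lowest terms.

s_1 = (5 + 13/5)/2 = 19/5.
s_2 = (19/5 + 13/(19/5))/2 = 343/95.

343/95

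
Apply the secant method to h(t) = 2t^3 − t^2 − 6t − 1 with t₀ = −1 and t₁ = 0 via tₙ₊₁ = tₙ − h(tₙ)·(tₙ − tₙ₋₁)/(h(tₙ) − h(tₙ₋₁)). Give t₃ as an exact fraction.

−9/49

h(−1) = 2, h(0) = −1. t₂ = 0 − (−1)·(0 − (−1))/((−1) − 2) = −1/3.
h(0) = −1, h(−1/3) = 22/27. t₃ = (−1/3) − (22/27)·((−1/3) − 0)/((22/27) − (−1)) = −9/49.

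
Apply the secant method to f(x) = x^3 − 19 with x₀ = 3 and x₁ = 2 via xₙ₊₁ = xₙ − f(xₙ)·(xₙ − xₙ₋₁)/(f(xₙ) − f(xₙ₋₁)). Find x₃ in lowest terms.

f(3) = 8, f(2) = −11. x₂ = 2 − (−11)·(2 − 3)/((−11) − 8) = 49/19.
f(2) = −11, f(49/19) = −12672/6859. x₃ = (49/19) − (−12672/6859)·((49/19) − 2)/((−12672/6859) − (−11)) = 15385/5707.

15385/5707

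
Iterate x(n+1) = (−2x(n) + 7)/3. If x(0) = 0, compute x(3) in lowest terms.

x(1) = (−2·0 + 7)/3 = 7/3.
x(2) = (−2·(7/3) + 7)/3 = 7/9.
x(3) = (−2·(7/9) + 7)/3 = 49/27.

49/27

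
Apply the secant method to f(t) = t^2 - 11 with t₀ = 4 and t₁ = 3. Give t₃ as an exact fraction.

f(4) = 5, f(3) = -2. t₂ = 3 - (-2)·(3 - 4)/((-2) - 5) = 23/7.
f(3) = -2, f(23/7) = -10/49. t₃ = (23/7) - (-10/49)·((23/7) - 3)/((-10/49) - (-2)) = 73/22.

73/22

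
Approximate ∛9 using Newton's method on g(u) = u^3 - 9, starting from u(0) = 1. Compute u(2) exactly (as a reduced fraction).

2905/1089

g'(u) = 3u^2.
g(1) = -8, g'(1) = 3, so u(1) = 1 - (-8)/3 = 11/3.
g(11/3) = 1088/27, g'(11/3) = 121/3, so u(2) = (11/3) - (1088/27)/(121/3) = 2905/1089.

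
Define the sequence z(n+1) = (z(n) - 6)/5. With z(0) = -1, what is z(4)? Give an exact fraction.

-937/625

z(1) = ((-1) - 6)/5 = -7/5.
z(2) = ((-7/5) - 6)/5 = -37/25.
z(3) = ((-37/25) - 6)/5 = -187/125.
z(4) = ((-187/125) - 6)/5 = -937/625.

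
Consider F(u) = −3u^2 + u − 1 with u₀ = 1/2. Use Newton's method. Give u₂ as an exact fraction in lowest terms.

61/112

F'(u) = −6u + 1.
F(1/2) = −5/4, F'(1/2) = −2, so u₁ = (1/2) − (−5/4)/(−2) = −1/8.
F(−1/8) = −75/64, F'(−1/8) = 7/4, so u₂ = (−1/8) − (−75/64)/(7/4) = 61/112.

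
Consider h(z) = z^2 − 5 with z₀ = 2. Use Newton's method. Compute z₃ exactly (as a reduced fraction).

51841/23184

h'(z) = 2z.
h(2) = −1, h'(2) = 4, so z₁ = 2 − (−1)/4 = 9/4.
h(9/4) = 1/16, h'(9/4) = 9/2, so z₂ = (9/4) − (1/16)/(9/2) = 161/72.
h(161/72) = 1/5184, h'(161/72) = 161/36, so z₃ = (161/72) − (1/5184)/(161/36) = 51841/23184.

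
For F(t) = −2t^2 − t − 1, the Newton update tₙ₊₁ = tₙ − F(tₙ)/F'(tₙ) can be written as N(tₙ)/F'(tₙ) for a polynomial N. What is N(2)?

F'(t) = −4t − 1.
N(t) = t·F'(t) − F(t) = t·(−4t − 1) − (−2t^2 − t − 1) = −2t^2 + 1.
N(2) = −7.

−7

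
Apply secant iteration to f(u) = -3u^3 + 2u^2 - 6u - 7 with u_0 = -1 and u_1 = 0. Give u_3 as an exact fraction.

f(-1) = 4, f(0) = -7. u_2 = 0 - (-7)·(0 - (-1))/((-7) - 4) = -7/11.
f(0) = -7, f(-7/11) = -2128/1331. u_3 = (-7/11) - (-2128/1331)·((-7/11) - 0)/((-2128/1331) - (-7)) = -847/1027.

-847/1027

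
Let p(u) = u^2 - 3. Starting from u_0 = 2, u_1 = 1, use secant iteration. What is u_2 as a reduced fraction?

p(2) = 1, p(1) = -2. u_2 = 1 - (-2)·(1 - 2)/((-2) - 1) = 5/3.

5/3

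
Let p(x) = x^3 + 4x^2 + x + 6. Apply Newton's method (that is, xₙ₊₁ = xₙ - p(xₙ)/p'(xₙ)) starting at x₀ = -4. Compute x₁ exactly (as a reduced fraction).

p'(x) = 3x^2 + 8x + 1.
p(-4) = 2, p'(-4) = 17, so x₁ = (-4) - 2/17 = -70/17.

-70/17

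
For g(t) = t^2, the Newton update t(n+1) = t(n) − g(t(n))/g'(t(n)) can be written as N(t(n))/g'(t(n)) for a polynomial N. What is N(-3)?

g'(t) = 2t.
N(t) = t·g'(t) − g(t) = t·(2t) − (t^2) = t^2.
N(-3) = 9.

9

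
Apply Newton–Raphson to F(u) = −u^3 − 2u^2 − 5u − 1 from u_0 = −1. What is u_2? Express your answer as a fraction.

F'(u) = −3u^2 − 4u − 5.
F(−1) = 3, F'(−1) = −4, so u_1 = (−1) − 3/(−4) = −1/4.
F(−1/4) = 9/64, F'(−1/4) = −67/16, so u_2 = (−1/4) − (9/64)/(−67/16) = −29/134.

−29/134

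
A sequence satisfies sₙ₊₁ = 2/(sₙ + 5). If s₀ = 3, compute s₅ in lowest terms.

s₁ = 2/(3 + 5) = 1/4.
s₂ = 2/(1/4 + 5) = 8/21.
s₃ = 2/(8/21 + 5) = 42/113.
s₄ = 2/(42/113 + 5) = 226/607.
s₅ = 2/(226/607 + 5) = 1214/3261.

1214/3261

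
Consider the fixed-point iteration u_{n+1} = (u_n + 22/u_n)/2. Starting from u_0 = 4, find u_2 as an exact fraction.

713/152

u_1 = (4 + 22/4)/2 = 19/4.
u_2 = (19/4 + 22/(19/4))/2 = 713/152.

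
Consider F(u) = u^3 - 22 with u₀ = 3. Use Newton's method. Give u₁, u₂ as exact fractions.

F'(u) = 3u^2.
F(3) = 5, F'(3) = 27, so u₁ = 3 - 5/27 = 76/27.
F(76/27) = 5950/19683, F'(76/27) = 5776/243, so u₂ = (76/27) - (5950/19683)/(5776/243) = 655489/233928.

u₁ = 76/27, u₂ = 655489/233928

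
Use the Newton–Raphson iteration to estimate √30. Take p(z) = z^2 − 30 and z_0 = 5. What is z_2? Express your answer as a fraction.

p'(z) = 2z.
p(5) = −5, p'(5) = 10, so z_1 = 5 − (−5)/10 = 11/2.
p(11/2) = 1/4, p'(11/2) = 11, so z_2 = (11/2) − (1/4)/11 = 241/44.

241/44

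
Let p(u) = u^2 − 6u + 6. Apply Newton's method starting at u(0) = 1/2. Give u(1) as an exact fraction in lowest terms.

p'(u) = 2u − 6.
p(1/2) = 13/4, p'(1/2) = −5, so u(1) = (1/2) − (13/4)/(−5) = 23/20.

23/20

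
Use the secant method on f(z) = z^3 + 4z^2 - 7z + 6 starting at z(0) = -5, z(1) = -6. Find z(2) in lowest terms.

-27/5

f(-5) = 16, f(-6) = -24. z(2) = (-6) - (-24)·((-6) - (-5))/((-24) - 16) = -27/5.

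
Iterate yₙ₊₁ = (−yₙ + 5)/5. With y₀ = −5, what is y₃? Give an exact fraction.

y₁ = (−(−5) + 5)/5 = 2.
y₂ = (−2 + 5)/5 = 3/5.
y₃ = (−(3/5) + 5)/5 = 22/25.

22/25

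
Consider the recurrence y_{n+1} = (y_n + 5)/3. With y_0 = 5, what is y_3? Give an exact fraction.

70/27

y_1 = (5 + 5)/3 = 10/3.
y_2 = ((10/3) + 5)/3 = 25/9.
y_3 = ((25/9) + 5)/3 = 70/27.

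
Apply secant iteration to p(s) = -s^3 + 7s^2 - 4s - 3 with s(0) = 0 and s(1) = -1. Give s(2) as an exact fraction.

p(0) = -3, p(-1) = 9. s(2) = (-1) - 9·((-1) - 0)/(9 - (-3)) = -1/4.

-1/4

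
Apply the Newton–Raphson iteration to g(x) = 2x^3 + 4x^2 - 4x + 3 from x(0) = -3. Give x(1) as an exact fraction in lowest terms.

g'(x) = 6x^2 + 8x - 4.
g(-3) = -3, g'(-3) = 26, so x(1) = (-3) - (-3)/26 = -75/26.

-75/26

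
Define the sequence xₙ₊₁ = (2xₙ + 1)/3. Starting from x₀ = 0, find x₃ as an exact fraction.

x₁ = (2·0 + 1)/3 = 1/3.
x₂ = (2·(1/3) + 1)/3 = 5/9.
x₃ = (2·(5/9) + 1)/3 = 19/27.

19/27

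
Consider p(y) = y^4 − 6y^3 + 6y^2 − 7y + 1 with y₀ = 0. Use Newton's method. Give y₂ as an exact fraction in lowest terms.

p'(y) = 4y^3 − 18y^2 + 12y − 7.
p(0) = 1, p'(0) = −7, so y₁ = 0 − 1/(−7) = 1/7.
p(1/7) = 253/2401, p'(1/7) = −1935/343, so y₂ = (1/7) − (253/2401)/(−1935/343) = 2188/13545.

2188/13545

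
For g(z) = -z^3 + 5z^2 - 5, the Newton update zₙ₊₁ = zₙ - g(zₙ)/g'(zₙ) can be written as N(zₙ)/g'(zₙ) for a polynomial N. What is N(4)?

g'(z) = -3z^2 + 10z.
N(z) = z·g'(z) - g(z) = z·(-3z^2 + 10z) - (-z^3 + 5z^2 - 5) = -2z^3 + 5z^2 + 5.
N(4) = -43.

-43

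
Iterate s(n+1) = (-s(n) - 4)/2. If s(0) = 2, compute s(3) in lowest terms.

-7/4

s(1) = (-2 - 4)/2 = -3.
s(2) = (-(-3) - 4)/2 = -1/2.
s(3) = (-(-1/2) - 4)/2 = -7/4.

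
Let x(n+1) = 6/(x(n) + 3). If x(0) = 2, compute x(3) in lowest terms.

x(1) = 6/(2 + 3) = 6/5.
x(2) = 6/(6/5 + 3) = 10/7.
x(3) = 6/(10/7 + 3) = 42/31.

42/31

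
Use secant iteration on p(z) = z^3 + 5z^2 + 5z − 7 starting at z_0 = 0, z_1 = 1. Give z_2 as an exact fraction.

p(0) = −7, p(1) = 4. z_2 = 1 − 4·(1 − 0)/(4 − (−7)) = 7/11.

7/11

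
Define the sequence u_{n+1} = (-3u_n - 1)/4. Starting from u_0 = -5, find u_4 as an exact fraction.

u_1 = (-3·(-5) - 1)/4 = 7/2.
u_2 = (-3·(7/2) - 1)/4 = -23/8.
u_3 = (-3·(-23/8) - 1)/4 = 61/32.
u_4 = (-3·(61/32) - 1)/4 = -215/128.

-215/128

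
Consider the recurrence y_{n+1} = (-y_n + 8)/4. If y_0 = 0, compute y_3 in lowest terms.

13/8

y_1 = (-0 + 8)/4 = 2.
y_2 = (-2 + 8)/4 = 3/2.
y_3 = (-(3/2) + 8)/4 = 13/8.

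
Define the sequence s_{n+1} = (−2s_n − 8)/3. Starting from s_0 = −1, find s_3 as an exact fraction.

−16/9

s_1 = (−2·(−1) − 8)/3 = −2.
s_2 = (−2·(−2) − 8)/3 = −4/3.
s_3 = (−2·(−4/3) − 8)/3 = −16/9.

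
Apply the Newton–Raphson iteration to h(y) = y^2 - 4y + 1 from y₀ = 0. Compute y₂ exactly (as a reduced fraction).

h'(y) = 2y - 4.
h(0) = 1, h'(0) = -4, so y₁ = 0 - 1/(-4) = 1/4.
h(1/4) = 1/16, h'(1/4) = -7/2, so y₂ = (1/4) - (1/16)/(-7/2) = 15/56.

15/56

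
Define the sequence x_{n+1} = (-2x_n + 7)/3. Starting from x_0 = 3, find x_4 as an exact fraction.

139/81

x_1 = (-2·3 + 7)/3 = 1/3.
x_2 = (-2·(1/3) + 7)/3 = 19/9.
x_3 = (-2·(19/9) + 7)/3 = 25/27.
x_4 = (-2·(25/27) + 7)/3 = 139/81.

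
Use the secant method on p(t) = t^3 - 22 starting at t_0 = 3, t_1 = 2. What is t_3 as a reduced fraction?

8651/3062

p(3) = 5, p(2) = -14. t_2 = 2 - (-14)·(2 - 3)/((-14) - 5) = 52/19.
p(2) = -14, p(52/19) = -10290/6859. t_3 = (52/19) - (-10290/6859)·((52/19) - 2)/((-10290/6859) - (-14)) = 8651/3062.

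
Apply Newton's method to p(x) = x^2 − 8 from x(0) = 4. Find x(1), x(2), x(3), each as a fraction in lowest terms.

p'(x) = 2x.
p(4) = 8, p'(4) = 8, so x(1) = 4 − 8/8 = 3.
p(3) = 1, p'(3) = 6, so x(2) = 3 − 1/6 = 17/6.
p(17/6) = 1/36, p'(17/6) = 17/3, so x(3) = (17/6) − (1/36)/(17/3) = 577/204.

x(1) = 3, x(2) = 17/6, x(3) = 577/204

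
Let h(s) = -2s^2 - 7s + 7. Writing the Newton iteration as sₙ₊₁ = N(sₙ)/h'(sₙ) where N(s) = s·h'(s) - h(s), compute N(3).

-25

h'(s) = -4s - 7.
N(s) = s·h'(s) - h(s) = s·(-4s - 7) - (-2s^2 - 7s + 7) = -2s^2 - 7.
N(3) = -25.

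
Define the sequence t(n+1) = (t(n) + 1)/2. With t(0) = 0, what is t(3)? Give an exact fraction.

t(1) = (0 + 1)/2 = 1/2.
t(2) = ((1/2) + 1)/2 = 3/4.
t(3) = ((3/4) + 1)/2 = 7/8.

7/8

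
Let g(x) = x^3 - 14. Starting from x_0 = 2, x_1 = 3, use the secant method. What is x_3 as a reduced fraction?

g(2) = -6, g(3) = 13. x_2 = 3 - 13·(3 - 2)/(13 - (-6)) = 44/19.
g(3) = 13, g(44/19) = -10842/6859. x_3 = (44/19) - (-10842/6859)·((44/19) - 3)/((-10842/6859) - 13) = 18386/7693.

18386/7693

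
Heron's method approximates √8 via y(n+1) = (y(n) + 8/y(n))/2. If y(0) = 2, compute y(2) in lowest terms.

y(1) = (2 + 8/2)/2 = 3.
y(2) = (3 + 8/3)/2 = 17/6.

17/6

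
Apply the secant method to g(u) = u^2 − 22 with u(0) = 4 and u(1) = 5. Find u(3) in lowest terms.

g(4) = −6, g(5) = 3. u(2) = 5 − 3·(5 − 4)/(3 − (−6)) = 14/3.
g(5) = 3, g(14/3) = −2/9. u(3) = (14/3) − (−2/9)·((14/3) − 5)/((−2/9) − 3) = 136/29.

136/29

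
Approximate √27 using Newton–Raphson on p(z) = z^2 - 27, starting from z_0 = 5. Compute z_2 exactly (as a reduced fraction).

p'(z) = 2z.
p(5) = -2, p'(5) = 10, so z_1 = 5 - (-2)/10 = 26/5.
p(26/5) = 1/25, p'(26/5) = 52/5, so z_2 = (26/5) - (1/25)/(52/5) = 1351/260.

1351/260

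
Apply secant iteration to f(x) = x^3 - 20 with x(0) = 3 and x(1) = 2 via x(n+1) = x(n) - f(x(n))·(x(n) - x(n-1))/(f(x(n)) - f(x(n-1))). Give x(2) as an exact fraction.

f(3) = 7, f(2) = -12. x(2) = 2 - (-12)·(2 - 3)/((-12) - 7) = 50/19.

50/19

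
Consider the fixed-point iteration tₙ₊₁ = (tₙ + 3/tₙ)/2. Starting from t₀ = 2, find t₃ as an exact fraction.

18817/10864

t₁ = (2 + 3/2)/2 = 7/4.
t₂ = (7/4 + 3/(7/4))/2 = 97/56.
t₃ = (97/56 + 3/(97/56))/2 = 18817/10864.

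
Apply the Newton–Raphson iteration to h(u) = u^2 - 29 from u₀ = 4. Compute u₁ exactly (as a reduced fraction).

45/8

h'(u) = 2u.
h(4) = -13, h'(4) = 8, so u₁ = 4 - (-13)/8 = 45/8.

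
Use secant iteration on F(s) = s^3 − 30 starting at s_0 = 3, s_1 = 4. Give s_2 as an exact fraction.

114/37

F(3) = −3, F(4) = 34. s_2 = 4 − 34·(4 − 3)/(34 − (−3)) = 114/37.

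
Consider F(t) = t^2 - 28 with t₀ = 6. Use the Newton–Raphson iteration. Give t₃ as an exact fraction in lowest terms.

F'(t) = 2t.
F(6) = 8, F'(6) = 12, so t₁ = 6 - 8/12 = 16/3.
F(16/3) = 4/9, F'(16/3) = 32/3, so t₂ = (16/3) - (4/9)/(32/3) = 127/24.
F(127/24) = 1/576, F'(127/24) = 127/12, so t₃ = (127/24) - (1/576)/(127/12) = 32257/6096.

32257/6096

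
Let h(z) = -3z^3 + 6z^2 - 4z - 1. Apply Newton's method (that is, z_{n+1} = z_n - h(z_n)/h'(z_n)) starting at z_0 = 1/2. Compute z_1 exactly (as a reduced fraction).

h'(z) = -9z^2 + 12z - 4.
h(1/2) = -15/8, h'(1/2) = -1/4, so z_1 = (1/2) - (-15/8)/(-1/4) = -7.

-7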